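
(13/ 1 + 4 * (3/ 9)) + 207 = 664/ 3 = 221.33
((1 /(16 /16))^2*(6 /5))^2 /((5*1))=36 /125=0.29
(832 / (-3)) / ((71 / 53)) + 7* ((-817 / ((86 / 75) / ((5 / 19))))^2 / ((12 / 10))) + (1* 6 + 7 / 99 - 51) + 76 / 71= 11517845509 / 56232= 204827.24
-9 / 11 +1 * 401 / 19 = 20.29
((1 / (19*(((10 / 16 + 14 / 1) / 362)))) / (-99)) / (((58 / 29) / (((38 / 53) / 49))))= -2896 / 30081051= -0.00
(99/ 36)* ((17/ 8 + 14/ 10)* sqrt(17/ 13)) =1551* sqrt(221)/ 2080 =11.09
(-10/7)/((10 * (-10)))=1/70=0.01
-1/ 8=-0.12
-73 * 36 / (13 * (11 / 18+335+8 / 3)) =-47304 / 79157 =-0.60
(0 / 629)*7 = 0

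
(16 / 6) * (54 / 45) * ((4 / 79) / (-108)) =-16 / 10665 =-0.00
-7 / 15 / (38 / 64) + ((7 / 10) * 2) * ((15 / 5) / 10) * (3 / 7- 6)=-8909 / 2850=-3.13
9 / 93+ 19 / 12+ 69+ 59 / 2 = 37267 / 372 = 100.18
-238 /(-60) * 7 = 833 /30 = 27.77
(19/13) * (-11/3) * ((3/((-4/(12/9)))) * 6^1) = 418/13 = 32.15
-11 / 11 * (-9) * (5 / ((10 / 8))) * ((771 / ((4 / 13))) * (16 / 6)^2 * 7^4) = 1540174272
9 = 9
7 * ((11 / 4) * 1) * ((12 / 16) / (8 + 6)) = 33 / 32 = 1.03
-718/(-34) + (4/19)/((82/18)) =280273/13243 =21.16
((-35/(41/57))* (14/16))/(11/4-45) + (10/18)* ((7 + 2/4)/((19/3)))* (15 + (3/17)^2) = 10.90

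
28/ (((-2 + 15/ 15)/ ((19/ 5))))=-532/ 5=-106.40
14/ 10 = 7/ 5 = 1.40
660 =660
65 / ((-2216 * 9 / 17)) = -1105 / 19944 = -0.06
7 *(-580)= -4060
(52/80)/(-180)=-13/3600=-0.00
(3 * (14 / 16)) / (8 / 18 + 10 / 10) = 189 / 104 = 1.82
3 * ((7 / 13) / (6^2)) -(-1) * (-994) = -155057 / 156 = -993.96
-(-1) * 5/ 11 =5/ 11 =0.45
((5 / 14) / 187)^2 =25 / 6853924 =0.00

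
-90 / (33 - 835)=45 / 401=0.11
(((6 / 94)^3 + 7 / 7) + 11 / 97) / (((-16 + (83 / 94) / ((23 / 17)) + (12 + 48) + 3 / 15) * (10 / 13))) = 372603933 / 11543529329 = 0.03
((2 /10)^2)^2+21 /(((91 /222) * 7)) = 416341 /56875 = 7.32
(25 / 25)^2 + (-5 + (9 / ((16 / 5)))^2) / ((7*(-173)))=309271 / 310016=1.00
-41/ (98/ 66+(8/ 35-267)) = 47355/ 306406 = 0.15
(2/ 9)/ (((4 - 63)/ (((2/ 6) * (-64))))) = 128/ 1593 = 0.08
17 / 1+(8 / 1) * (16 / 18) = 24.11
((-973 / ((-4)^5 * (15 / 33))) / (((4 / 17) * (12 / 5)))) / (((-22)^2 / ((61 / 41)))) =1009001 / 88670208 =0.01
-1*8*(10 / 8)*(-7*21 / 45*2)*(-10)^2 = 19600 / 3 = 6533.33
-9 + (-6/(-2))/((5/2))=-39/5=-7.80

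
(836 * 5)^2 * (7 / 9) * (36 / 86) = 244613600 / 43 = 5688688.37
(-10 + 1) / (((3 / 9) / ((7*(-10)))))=1890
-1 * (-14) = 14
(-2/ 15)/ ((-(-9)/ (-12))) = 8/ 45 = 0.18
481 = 481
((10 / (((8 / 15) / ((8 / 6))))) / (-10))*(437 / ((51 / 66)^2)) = -528770 / 289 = -1829.65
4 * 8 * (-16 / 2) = -256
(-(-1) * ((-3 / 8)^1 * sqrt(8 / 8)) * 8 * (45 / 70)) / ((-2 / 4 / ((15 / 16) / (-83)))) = -405 / 9296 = -0.04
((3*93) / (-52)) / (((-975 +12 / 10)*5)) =31 / 28132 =0.00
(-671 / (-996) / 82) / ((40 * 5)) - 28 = -457362529 / 16334400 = -28.00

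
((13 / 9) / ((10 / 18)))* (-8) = -104 / 5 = -20.80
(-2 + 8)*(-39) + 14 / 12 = -1397 / 6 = -232.83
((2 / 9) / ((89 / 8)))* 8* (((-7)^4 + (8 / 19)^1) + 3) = 384.23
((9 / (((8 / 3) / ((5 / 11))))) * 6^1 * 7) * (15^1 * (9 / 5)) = 76545 / 44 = 1739.66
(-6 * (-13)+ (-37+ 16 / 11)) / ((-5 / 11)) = -467 / 5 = -93.40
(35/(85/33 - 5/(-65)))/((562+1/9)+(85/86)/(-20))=23243220/990141367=0.02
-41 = -41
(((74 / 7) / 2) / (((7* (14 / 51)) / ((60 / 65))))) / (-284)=-0.01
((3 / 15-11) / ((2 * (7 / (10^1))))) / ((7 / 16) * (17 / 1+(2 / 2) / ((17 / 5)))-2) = -1.39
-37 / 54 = -0.69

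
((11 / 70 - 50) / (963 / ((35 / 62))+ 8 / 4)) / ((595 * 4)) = -0.00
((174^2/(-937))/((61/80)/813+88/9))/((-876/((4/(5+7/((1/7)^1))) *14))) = 510520640/130510681223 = 0.00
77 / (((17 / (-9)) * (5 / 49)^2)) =-1663893 / 425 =-3915.04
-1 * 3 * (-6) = 18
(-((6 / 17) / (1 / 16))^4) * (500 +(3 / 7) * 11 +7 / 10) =-513968.80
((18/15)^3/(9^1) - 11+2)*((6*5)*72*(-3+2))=475632/25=19025.28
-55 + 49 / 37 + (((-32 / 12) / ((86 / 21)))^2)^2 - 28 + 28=-53.50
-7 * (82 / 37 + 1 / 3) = -1981 / 111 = -17.85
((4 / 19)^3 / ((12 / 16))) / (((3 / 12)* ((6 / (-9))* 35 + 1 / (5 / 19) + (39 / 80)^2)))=-6553600 / 2541101743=-0.00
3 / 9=0.33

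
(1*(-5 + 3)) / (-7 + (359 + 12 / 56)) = -28 / 4931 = -0.01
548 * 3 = 1644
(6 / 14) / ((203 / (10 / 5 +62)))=192 / 1421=0.14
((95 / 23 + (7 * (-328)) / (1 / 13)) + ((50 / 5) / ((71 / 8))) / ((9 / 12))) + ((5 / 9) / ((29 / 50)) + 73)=-29768.41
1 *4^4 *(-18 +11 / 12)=-13120 / 3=-4373.33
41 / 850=0.05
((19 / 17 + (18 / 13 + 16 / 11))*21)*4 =807996 / 2431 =332.37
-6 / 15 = -0.40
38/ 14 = 19/ 7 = 2.71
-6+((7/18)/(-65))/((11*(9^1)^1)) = -694987/115830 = -6.00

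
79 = 79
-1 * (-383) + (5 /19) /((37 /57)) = 14186 /37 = 383.41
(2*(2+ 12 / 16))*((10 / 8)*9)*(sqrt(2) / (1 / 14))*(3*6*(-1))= -31185*sqrt(2) / 2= -22051.12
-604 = -604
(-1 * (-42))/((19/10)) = 420/19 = 22.11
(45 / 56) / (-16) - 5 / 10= -493 / 896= -0.55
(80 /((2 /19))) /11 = 760 /11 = 69.09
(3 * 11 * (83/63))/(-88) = -83/168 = -0.49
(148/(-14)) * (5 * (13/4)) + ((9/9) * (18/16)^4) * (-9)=-5338783/28672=-186.20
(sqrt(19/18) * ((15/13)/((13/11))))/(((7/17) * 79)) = 935 * sqrt(38)/186914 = 0.03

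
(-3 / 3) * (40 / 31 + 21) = -691 / 31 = -22.29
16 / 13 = 1.23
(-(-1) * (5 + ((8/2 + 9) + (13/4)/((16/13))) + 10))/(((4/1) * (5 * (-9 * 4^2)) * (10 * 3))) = -1961/5529600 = -0.00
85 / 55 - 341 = -3734 / 11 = -339.45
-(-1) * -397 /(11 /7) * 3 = -8337 /11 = -757.91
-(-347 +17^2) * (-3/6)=-29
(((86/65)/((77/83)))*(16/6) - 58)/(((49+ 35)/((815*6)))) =-66321929/21021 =-3155.03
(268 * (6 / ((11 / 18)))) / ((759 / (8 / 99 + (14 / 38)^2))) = 8296208 / 11051293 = 0.75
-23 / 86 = -0.27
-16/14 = -8/7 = -1.14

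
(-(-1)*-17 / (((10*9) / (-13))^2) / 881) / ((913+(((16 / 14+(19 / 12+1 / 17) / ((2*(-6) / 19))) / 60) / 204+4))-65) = -371973056 / 787184108601145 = -0.00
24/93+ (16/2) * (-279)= -69184/31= -2231.74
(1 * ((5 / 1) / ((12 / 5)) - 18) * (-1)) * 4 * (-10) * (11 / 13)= -21010 / 39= -538.72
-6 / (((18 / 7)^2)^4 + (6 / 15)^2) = -432360075 / 137761036802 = -0.00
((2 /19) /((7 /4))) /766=4 /50939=0.00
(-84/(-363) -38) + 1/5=-22729/605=-37.57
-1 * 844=-844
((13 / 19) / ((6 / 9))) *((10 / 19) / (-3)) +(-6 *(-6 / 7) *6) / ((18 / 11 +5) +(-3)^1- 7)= -874571 / 93499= -9.35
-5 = -5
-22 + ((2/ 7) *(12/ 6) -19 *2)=-416/ 7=-59.43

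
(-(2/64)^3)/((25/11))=-11/819200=-0.00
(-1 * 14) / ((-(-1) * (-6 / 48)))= 112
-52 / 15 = -3.47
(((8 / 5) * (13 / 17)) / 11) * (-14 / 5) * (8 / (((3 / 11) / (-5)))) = 11648 / 255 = 45.68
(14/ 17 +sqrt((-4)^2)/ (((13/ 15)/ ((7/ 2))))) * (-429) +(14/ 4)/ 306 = -4457369/ 612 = -7283.28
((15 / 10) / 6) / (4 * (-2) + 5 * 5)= 1 / 68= 0.01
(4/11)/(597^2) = 4/3920499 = 0.00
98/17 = 5.76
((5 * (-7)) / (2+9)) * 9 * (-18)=5670 / 11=515.45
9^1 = 9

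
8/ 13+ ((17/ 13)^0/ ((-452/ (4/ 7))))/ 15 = 94907/ 154245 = 0.62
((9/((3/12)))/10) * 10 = 36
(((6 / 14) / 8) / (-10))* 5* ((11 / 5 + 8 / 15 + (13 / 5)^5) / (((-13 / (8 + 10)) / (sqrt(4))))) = 2563884 / 284375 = 9.02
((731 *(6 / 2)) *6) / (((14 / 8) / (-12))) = -631584 / 7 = -90226.29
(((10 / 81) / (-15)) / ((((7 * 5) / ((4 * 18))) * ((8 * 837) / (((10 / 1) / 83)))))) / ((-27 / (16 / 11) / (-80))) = -5120 / 3899615643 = -0.00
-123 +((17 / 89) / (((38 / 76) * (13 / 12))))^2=-164487363 / 1338649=-122.88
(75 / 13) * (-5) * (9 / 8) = -3375 / 104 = -32.45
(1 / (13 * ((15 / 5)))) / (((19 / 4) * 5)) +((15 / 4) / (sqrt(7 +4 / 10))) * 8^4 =4 / 3705 +15360 * sqrt(185) / 37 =5646.45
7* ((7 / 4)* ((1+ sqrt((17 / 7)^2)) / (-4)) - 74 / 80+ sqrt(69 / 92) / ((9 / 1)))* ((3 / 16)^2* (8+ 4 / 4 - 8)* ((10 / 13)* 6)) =-18333 / 6656+ 105* sqrt(3) / 1664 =-2.65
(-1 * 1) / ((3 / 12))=-4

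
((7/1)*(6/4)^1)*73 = 1533/2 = 766.50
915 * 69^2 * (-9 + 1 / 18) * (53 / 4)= -4130270655 / 8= -516283831.88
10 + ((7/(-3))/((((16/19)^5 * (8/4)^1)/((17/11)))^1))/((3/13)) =-1754344673/207618048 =-8.45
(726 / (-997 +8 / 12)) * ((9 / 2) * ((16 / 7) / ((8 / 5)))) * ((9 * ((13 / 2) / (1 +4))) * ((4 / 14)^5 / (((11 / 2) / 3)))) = -20015424 / 351652861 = -0.06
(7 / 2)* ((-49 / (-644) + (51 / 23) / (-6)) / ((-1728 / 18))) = 63 / 5888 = 0.01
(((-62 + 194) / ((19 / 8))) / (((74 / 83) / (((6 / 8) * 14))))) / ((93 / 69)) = 10583496 / 21793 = 485.64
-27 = -27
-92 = -92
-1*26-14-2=-42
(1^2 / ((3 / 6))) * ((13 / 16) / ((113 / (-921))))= -11973 / 904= -13.24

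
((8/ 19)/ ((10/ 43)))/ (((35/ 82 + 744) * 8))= 1763/ 5799085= 0.00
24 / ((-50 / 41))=-492 / 25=-19.68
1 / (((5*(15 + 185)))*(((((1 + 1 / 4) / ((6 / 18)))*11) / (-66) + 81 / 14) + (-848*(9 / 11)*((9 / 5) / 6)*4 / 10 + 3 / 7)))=-77 / 5980505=-0.00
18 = 18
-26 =-26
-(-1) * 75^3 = 421875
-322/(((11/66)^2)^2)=-417312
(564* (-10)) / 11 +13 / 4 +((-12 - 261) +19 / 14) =-240585 / 308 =-781.12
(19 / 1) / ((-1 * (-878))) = 19 / 878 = 0.02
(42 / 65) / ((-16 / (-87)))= 1827 / 520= 3.51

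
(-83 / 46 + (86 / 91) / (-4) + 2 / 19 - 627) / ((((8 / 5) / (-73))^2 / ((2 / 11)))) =-416509177775 / 1749748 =-238039.52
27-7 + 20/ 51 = 1040/ 51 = 20.39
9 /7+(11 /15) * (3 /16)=797 /560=1.42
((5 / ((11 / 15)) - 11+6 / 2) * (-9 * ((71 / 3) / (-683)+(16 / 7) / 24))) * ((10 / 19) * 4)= 123240 / 90839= 1.36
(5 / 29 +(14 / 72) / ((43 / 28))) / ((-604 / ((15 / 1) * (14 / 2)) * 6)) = -29365 / 3389346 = -0.01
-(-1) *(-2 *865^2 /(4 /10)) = -3741125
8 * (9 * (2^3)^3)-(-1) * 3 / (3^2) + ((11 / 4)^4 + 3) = 36924.52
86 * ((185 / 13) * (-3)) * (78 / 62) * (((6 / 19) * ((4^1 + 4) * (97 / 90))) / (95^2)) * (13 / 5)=-96300048 / 26578625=-3.62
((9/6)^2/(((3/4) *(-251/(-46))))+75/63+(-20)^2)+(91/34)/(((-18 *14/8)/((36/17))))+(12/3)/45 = 9177598667/22849785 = 401.65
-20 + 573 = 553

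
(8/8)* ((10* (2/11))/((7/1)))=20/77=0.26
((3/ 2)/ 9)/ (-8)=-1/ 48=-0.02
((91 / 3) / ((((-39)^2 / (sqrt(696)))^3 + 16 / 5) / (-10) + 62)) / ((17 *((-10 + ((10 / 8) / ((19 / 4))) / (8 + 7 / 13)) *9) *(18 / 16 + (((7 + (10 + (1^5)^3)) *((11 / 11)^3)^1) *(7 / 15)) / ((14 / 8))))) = 78117399592960 / 138568830568821195658029 + 1976226893804800 *sqrt(174) / 148833188388733876817883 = 0.00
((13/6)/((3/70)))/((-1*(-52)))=35/36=0.97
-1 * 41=-41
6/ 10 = 3/ 5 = 0.60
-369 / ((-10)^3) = 369 / 1000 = 0.37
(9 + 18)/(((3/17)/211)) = 32283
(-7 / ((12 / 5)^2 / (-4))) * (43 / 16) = 7525 / 576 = 13.06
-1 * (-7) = 7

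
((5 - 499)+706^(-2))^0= 1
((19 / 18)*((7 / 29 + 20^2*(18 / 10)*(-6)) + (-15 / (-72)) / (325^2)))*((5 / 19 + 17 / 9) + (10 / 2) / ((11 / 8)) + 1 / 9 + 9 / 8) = -190540232913 / 5948800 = -32030.03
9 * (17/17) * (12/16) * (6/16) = 81/32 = 2.53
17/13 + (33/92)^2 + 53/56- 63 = -46688835/770224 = -60.62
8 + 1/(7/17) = 73/7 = 10.43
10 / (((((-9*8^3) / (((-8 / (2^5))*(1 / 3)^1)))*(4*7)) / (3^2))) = 5 / 86016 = 0.00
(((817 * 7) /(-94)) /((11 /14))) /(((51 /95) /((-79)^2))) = -900192.12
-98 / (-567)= 14 / 81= 0.17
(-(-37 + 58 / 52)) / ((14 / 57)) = 146.10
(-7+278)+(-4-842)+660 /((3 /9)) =1405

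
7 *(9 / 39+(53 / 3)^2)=255808 / 117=2186.39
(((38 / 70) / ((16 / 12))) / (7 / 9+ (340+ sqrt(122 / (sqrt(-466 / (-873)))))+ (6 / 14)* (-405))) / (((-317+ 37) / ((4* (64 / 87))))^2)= -7286416003584* sqrt(183)* 194^(1 / 4)* 233^(3 / 4) / 1055571698256408043437125-6813362304* sqrt(183)* 194^(3 / 4)* 233^(1 / 4) / 150795956893772577633875+ 1139237436672* sqrt(45202) / 150795956893772577633875+ 1987104415594294272 / 7389001887794856304059875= 0.00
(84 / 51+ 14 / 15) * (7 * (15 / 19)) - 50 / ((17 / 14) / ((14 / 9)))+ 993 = 2741905 / 2907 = 943.21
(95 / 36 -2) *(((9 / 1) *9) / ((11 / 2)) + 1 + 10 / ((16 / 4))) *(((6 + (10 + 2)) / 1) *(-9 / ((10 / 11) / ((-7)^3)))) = 28471401 / 40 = 711785.02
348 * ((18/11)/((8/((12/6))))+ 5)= 20706/11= 1882.36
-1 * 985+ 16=-969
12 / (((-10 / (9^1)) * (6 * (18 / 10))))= -1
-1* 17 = -17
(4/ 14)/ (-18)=-1/ 63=-0.02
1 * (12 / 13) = 12 / 13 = 0.92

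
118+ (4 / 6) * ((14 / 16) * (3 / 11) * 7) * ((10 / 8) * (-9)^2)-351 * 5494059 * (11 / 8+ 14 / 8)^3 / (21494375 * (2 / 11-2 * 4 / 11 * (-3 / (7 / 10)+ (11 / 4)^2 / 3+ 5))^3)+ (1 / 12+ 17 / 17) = 5228847265103196769 / 10469922743070912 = 499.42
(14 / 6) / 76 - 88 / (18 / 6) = -2227 / 76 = -29.30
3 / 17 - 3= -48 / 17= -2.82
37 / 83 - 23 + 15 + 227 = 18214 / 83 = 219.45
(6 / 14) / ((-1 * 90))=-1 / 210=-0.00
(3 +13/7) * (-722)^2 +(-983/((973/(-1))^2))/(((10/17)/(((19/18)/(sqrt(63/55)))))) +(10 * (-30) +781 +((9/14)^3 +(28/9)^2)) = 562870644641/222264- 317509 * sqrt(385)/3578635620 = 2532441.80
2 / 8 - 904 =-3615 / 4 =-903.75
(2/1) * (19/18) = 19/9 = 2.11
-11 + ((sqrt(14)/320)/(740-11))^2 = -299307571193/27209779200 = -11.00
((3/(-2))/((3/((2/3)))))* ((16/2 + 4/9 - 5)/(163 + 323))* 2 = -31/6561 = -0.00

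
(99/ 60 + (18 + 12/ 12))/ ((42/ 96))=236/ 5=47.20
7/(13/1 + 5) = 7/18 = 0.39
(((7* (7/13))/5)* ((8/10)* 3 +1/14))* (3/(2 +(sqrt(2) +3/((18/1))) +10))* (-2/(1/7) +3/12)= -1250271/195260 +51381* sqrt(2)/97630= -5.66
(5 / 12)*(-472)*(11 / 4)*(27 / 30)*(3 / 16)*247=-1442727 / 64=-22542.61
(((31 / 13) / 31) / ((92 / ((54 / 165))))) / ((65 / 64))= 288 / 1068925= 0.00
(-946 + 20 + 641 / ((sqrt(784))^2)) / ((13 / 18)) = -6528087 / 5096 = -1281.02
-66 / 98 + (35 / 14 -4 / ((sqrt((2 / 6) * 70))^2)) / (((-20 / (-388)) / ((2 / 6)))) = 105727 / 7350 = 14.38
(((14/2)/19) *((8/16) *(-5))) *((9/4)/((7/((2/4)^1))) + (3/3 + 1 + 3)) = -1445/304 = -4.75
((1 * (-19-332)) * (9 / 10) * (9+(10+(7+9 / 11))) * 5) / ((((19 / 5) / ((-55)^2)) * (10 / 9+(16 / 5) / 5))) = -288308109375 / 14972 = -19256486.07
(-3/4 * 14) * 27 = -567/2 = -283.50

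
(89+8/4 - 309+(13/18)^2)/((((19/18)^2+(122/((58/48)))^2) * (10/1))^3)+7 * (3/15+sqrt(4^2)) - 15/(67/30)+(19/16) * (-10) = 15525564112368505439554404093424559/1436410806129332848323124961971000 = 10.81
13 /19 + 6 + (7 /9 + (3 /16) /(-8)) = 162815 /21888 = 7.44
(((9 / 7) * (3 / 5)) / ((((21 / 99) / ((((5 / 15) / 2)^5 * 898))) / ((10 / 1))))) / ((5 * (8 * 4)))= 4939 / 188160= 0.03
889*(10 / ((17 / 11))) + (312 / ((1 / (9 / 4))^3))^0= 97807 / 17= 5753.35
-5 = -5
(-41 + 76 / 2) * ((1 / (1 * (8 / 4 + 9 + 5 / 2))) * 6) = -1.33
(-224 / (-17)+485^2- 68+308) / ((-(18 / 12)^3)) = -32025032 / 459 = -69771.31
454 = 454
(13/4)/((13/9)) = 2.25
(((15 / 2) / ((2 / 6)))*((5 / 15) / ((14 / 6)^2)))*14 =135 / 7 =19.29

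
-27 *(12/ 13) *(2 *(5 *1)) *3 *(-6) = 58320/ 13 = 4486.15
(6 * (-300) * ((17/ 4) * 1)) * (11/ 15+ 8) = -66810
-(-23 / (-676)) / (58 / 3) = -69 / 39208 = -0.00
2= 2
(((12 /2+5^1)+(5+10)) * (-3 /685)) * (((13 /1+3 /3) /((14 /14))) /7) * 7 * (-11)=12012 /685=17.54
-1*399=-399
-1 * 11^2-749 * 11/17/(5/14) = -125631/85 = -1478.01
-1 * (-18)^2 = -324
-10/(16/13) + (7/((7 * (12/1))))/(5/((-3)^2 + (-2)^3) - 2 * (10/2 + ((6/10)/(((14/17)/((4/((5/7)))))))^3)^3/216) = -95997805189716224905/11815080680801612296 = -8.13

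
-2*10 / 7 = -20 / 7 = -2.86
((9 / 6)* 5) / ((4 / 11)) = 165 / 8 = 20.62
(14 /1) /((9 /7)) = 98 /9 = 10.89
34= 34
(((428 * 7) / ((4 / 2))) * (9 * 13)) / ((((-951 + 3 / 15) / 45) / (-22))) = 433783350 / 2377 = 182491.94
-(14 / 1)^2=-196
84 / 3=28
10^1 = 10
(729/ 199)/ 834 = 243/ 55322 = 0.00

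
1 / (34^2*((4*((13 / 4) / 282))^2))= 19881 / 48841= 0.41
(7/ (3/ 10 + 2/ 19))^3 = 6859000/ 1331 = 5153.27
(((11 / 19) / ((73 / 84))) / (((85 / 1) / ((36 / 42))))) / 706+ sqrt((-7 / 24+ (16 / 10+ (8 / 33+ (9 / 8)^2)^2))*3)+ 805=sqrt(1198507755) / 10560+ 33501633071 / 41616935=808.28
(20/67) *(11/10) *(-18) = -396/67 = -5.91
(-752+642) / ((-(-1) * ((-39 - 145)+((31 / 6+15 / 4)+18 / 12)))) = 1320 / 2083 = 0.63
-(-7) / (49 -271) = -0.03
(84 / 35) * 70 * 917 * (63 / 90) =539196 / 5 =107839.20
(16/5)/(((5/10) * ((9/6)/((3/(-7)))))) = -64/35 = -1.83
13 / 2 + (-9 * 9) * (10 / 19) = -1373 / 38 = -36.13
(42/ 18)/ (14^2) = 1/ 84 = 0.01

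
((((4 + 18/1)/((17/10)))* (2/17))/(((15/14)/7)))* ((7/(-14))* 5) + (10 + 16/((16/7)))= -6821/867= -7.87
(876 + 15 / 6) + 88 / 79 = 879.61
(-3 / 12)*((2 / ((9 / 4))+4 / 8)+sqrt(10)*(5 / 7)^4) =-25 / 72 -625*sqrt(10) / 9604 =-0.55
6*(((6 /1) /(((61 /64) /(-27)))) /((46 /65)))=-2021760 /1403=-1441.03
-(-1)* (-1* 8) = -8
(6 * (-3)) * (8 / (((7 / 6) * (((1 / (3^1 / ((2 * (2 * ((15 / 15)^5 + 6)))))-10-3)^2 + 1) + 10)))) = -1944 / 385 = -5.05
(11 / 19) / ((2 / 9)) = 99 / 38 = 2.61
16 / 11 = 1.45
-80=-80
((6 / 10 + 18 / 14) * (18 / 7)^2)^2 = 457275456 / 2941225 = 155.47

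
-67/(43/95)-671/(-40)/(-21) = -5375453/36120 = -148.82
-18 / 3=-6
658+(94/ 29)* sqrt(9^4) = 26696/ 29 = 920.55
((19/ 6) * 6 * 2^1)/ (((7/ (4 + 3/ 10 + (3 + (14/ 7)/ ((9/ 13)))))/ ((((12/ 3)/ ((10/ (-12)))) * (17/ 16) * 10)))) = -42313/ 15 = -2820.87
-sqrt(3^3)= -3*sqrt(3)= -5.20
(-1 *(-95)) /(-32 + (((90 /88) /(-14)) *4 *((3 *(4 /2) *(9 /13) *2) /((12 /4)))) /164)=-7797790 /2627029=-2.97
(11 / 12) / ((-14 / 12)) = -11 / 14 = -0.79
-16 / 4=-4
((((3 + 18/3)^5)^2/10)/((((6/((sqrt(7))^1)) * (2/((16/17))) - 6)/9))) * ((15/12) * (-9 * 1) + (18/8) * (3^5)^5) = -744486802046416743712776/265 - 226004922049805082912807 * sqrt(7)/265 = -5065809890063166567906.67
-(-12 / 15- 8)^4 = -3748096 / 625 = -5996.95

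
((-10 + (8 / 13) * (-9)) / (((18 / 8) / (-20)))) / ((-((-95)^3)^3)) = 3232 / 14747836187555859375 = 0.00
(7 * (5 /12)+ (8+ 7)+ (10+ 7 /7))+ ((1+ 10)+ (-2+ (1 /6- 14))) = 289 /12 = 24.08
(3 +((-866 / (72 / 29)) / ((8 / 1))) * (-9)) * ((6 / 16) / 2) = 37959 / 512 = 74.14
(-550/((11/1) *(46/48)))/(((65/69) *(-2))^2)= -2484/169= -14.70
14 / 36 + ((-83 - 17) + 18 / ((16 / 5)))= -6767 / 72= -93.99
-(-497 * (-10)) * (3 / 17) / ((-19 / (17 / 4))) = 7455 / 38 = 196.18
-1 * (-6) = 6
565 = 565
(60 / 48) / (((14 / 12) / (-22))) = -165 / 7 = -23.57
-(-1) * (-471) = -471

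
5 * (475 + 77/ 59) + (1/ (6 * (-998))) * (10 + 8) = 140228803/ 58882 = 2381.52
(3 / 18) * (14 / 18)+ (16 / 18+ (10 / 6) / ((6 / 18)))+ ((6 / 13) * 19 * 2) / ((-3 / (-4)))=20641 / 702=29.40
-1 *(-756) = 756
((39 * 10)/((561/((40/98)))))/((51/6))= 0.03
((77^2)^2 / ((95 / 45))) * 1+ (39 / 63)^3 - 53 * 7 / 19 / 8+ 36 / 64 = 46879528408801 / 2815344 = 16651438.83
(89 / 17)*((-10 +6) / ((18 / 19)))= -3382 / 153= -22.10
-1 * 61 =-61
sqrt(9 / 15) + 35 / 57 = 35 / 57 + sqrt(15) / 5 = 1.39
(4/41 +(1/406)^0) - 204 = -8319/41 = -202.90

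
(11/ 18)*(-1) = -11/ 18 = -0.61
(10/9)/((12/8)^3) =80/243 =0.33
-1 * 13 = -13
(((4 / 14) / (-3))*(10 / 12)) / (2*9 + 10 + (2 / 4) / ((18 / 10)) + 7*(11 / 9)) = -10 / 4641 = -0.00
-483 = -483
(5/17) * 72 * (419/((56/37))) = 697635/119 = 5862.48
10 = 10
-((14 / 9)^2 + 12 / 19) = -4696 / 1539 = -3.05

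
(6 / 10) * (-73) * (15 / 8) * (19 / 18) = -1387 / 16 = -86.69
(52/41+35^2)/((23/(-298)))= -14982546/943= -15888.17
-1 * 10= -10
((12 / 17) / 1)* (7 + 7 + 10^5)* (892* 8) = 8564398848 / 17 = 503788167.53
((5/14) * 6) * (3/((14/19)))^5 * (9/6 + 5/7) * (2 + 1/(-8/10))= 839360419515/210827008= 3981.28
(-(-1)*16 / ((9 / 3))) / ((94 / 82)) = 656 / 141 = 4.65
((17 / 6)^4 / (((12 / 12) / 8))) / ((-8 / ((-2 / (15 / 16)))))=167042 / 1215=137.48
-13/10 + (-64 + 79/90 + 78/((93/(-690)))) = -643.13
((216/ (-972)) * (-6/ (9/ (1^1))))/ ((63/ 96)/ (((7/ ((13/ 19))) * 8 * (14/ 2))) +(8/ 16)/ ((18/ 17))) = 136192/ 435165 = 0.31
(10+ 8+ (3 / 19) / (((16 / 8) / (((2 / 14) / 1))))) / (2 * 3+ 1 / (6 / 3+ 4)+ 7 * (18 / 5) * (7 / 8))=143730 / 225169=0.64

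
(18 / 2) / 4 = 9 / 4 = 2.25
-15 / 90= -1 / 6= -0.17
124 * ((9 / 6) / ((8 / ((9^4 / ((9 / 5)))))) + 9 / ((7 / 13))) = 2430927 / 28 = 86818.82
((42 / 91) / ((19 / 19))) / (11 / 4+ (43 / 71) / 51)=86904 / 520039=0.17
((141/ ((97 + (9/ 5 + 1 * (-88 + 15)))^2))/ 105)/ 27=235/ 3145149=0.00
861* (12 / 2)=5166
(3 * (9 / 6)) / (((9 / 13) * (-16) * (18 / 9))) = -0.20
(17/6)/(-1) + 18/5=23/30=0.77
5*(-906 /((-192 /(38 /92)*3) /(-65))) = -932425 /4416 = -211.15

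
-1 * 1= -1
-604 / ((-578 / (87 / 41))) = 26274 / 11849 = 2.22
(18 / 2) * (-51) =-459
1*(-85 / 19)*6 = -510 / 19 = -26.84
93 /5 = 18.60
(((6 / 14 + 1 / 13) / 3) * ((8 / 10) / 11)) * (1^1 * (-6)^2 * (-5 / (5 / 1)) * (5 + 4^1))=-19872 / 5005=-3.97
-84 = -84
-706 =-706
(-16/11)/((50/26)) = -208/275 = -0.76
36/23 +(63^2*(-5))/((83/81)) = -19365.24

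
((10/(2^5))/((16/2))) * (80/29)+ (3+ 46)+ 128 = 41089/232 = 177.11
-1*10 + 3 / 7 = -67 / 7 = -9.57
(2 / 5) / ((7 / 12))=24 / 35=0.69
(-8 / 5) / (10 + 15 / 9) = -24 / 175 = -0.14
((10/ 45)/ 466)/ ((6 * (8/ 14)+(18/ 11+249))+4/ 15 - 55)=385/ 160929372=0.00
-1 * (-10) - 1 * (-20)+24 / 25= 774 / 25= 30.96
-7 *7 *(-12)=588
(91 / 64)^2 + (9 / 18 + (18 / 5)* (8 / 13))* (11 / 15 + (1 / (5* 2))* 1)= 684431 / 159744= 4.28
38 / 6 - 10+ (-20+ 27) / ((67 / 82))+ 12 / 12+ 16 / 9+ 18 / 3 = 8248 / 603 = 13.68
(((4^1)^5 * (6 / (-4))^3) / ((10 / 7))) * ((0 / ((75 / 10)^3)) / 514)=0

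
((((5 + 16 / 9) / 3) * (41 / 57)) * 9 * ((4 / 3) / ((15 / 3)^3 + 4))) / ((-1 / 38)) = -20008 / 3483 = -5.74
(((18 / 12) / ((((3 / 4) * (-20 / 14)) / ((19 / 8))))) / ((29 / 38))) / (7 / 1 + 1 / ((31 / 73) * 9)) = -705033 / 1175080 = -0.60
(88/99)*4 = 3.56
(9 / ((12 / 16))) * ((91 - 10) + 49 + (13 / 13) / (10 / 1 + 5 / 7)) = 39028 / 25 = 1561.12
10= 10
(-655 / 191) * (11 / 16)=-7205 / 3056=-2.36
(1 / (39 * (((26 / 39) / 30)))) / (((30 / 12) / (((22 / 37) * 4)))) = 528 / 481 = 1.10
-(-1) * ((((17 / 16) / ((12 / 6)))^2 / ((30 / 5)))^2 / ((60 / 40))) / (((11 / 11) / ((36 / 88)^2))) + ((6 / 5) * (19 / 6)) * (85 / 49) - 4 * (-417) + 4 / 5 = 416636979426463 / 248680284160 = 1675.39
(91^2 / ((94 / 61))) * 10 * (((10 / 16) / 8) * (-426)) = -2689875825 / 1504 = -1788481.27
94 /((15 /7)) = 658 /15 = 43.87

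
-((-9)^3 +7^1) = 722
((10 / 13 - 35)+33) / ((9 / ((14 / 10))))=-112 / 585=-0.19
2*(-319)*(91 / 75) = -58058 / 75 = -774.11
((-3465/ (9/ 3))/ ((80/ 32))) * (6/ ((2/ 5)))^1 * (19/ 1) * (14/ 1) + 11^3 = -1842049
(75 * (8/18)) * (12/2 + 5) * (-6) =-2200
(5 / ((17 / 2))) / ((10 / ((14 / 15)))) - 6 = -1516 / 255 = -5.95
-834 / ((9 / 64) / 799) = -14215808 / 3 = -4738602.67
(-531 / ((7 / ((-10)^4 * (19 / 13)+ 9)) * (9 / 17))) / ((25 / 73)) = -13920176623 / 2275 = -6118758.96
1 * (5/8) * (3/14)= 15/112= 0.13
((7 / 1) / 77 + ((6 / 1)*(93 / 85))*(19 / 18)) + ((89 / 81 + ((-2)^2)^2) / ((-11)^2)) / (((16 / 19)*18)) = 1686611687 / 239928480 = 7.03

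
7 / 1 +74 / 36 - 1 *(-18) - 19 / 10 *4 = 1751 / 90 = 19.46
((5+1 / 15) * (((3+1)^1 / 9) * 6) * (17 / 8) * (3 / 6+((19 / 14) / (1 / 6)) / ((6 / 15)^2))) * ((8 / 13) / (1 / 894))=811777.32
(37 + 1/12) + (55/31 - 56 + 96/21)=-32735/2604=-12.57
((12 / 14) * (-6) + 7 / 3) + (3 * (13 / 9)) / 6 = -263 / 126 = -2.09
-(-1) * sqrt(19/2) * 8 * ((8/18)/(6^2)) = 4 * sqrt(38)/81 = 0.30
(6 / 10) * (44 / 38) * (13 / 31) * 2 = 1716 / 2945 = 0.58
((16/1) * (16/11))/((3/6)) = 512/11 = 46.55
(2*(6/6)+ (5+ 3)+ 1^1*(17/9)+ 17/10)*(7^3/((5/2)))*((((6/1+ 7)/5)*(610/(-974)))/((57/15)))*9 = -332654777/46265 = -7190.20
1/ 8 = 0.12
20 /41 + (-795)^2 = 25913045 /41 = 632025.49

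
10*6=60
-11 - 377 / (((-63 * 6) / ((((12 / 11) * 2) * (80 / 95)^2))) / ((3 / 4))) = -820789 / 83391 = -9.84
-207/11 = -18.82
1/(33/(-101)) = -101/33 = -3.06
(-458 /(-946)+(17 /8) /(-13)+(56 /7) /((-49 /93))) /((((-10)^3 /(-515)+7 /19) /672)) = -280444933844 /64865801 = -4323.46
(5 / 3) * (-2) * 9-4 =-34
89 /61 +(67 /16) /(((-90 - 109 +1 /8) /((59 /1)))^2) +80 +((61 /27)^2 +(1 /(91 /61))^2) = 81451357140680383 /932138631587709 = 87.38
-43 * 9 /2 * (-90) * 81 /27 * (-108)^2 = 609385680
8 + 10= 18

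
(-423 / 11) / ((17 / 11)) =-423 / 17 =-24.88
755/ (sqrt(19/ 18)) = 2265* sqrt(38)/ 19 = 734.86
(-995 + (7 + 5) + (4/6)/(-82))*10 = -1209100/123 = -9830.08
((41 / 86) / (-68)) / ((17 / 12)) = -123 / 24854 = -0.00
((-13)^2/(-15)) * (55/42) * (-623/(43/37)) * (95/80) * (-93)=-3605673643/4128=-873467.45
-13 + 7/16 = -201/16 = -12.56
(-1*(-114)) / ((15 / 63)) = 2394 / 5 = 478.80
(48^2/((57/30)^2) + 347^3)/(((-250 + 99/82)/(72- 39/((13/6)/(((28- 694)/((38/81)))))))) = -602198724825663372/139930459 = -4303557132.09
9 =9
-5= -5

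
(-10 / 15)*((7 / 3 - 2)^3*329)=-658 / 81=-8.12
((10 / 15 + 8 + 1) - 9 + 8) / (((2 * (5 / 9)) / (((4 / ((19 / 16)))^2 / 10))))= 79872 / 9025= 8.85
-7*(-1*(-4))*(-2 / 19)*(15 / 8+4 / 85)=9149 / 1615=5.67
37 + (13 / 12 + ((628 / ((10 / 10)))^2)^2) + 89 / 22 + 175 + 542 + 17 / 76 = 97522790115026 / 627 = 155538740215.35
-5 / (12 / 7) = -35 / 12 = -2.92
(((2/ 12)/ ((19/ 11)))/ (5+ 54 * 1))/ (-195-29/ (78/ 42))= -143/ 18415788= -0.00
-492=-492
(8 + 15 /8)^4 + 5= 38970561 /4096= 9514.30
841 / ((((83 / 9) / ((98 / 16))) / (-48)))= -2225286 / 83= -26810.67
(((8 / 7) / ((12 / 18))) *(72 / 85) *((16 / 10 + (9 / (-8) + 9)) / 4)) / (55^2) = 10233 / 8999375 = 0.00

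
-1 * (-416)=416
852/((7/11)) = 9372/7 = 1338.86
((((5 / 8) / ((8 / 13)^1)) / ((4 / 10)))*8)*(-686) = -111475 / 8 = -13934.38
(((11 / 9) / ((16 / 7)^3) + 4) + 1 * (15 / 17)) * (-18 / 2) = -3123853 / 69632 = -44.86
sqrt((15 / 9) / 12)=sqrt(5) / 6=0.37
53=53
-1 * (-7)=7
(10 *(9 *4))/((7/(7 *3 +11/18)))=7780/7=1111.43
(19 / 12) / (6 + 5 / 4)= 19 / 87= 0.22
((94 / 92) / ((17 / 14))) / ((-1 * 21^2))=-47 / 24633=-0.00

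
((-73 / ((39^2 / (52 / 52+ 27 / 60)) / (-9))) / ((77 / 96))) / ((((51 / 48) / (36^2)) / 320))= 304797.01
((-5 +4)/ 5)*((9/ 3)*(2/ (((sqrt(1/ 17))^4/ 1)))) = -1734/ 5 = -346.80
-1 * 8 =-8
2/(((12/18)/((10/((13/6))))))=180/13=13.85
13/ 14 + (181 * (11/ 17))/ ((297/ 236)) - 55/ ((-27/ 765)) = 10617841/ 6426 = 1652.33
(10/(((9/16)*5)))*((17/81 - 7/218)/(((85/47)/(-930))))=-146352736/450279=-325.03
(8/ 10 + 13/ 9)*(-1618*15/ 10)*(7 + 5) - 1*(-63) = -65304.20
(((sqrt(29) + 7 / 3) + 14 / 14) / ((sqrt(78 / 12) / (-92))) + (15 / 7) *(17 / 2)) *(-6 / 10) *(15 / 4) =-2295 / 56 + 690 *sqrt(26) / 13 + 207 *sqrt(754) / 13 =666.89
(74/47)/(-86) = -37/2021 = -0.02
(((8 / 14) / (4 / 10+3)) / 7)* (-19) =-380 / 833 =-0.46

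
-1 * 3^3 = -27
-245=-245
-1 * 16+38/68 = -525/34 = -15.44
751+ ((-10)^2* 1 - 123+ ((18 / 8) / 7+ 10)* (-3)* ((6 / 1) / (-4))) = 774.45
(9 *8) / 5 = 72 / 5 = 14.40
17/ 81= 0.21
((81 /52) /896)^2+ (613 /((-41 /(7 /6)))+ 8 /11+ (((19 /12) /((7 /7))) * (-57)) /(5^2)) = -1492479766474303 /73427799244800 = -20.33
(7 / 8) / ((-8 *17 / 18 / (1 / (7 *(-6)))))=3 / 1088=0.00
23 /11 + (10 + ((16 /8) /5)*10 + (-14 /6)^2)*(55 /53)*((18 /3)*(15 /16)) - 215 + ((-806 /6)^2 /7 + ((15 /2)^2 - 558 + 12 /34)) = 9875983339 /4995144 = 1977.12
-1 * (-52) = 52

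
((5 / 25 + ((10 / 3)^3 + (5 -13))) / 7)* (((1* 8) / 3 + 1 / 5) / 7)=169721 / 99225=1.71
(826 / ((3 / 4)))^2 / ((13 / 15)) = 1399540.51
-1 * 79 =-79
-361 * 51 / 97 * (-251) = 4621161 / 97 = 47640.84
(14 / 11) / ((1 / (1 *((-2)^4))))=224 / 11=20.36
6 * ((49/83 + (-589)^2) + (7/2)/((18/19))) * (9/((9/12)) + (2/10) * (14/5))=162748201907/6225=26144289.46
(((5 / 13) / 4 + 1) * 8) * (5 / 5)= 114 / 13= 8.77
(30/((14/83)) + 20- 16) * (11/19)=737/7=105.29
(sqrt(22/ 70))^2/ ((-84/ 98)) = -11/ 30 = -0.37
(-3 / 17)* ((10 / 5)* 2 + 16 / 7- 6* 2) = 120 / 119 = 1.01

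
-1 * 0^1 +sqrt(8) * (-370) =-740 * sqrt(2) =-1046.52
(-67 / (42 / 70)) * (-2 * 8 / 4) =1340 / 3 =446.67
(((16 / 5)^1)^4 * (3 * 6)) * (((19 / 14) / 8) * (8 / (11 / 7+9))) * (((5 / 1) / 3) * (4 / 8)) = 933888 / 4625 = 201.92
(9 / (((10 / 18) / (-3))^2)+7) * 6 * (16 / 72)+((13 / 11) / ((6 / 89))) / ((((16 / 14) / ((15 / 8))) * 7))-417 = -5664173 / 105600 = -53.64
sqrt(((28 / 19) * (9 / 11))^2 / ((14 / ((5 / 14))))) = 18 * sqrt(5) / 209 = 0.19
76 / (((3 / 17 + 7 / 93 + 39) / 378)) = 731.89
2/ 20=1/ 10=0.10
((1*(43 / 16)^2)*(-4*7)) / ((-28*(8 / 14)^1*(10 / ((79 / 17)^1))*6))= 1022497 / 1044480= 0.98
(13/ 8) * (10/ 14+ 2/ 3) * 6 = 377/ 28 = 13.46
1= 1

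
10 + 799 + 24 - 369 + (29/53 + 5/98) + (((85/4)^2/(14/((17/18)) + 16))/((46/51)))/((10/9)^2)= 1914017018335/4006277632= 477.75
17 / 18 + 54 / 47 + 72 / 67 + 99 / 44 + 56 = 6962591 / 113364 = 61.42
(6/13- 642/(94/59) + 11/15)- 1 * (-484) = 753706/9165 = 82.24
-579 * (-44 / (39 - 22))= 25476 / 17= 1498.59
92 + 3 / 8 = 92.38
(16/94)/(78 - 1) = 8/3619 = 0.00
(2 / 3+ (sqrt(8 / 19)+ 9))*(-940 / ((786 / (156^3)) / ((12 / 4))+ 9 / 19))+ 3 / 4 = -1310825876277 / 68345444-3568631040*sqrt(38) / 17086361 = -20466.91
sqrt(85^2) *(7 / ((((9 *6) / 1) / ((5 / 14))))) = 425 / 108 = 3.94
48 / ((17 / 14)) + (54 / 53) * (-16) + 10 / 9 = 197362 / 8109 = 24.34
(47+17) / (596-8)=16 / 147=0.11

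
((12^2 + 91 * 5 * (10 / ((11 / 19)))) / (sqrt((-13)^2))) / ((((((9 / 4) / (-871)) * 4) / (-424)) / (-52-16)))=-170059151296 / 99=-1717769205.01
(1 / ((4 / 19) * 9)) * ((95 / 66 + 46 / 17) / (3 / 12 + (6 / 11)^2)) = 972059 / 243270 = 4.00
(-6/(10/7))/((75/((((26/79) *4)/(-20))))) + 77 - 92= -15.00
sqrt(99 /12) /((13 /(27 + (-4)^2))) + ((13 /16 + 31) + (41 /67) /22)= 43 * sqrt(33) /26 + 375461 /11792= 41.34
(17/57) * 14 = 238/57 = 4.18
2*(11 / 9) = 22 / 9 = 2.44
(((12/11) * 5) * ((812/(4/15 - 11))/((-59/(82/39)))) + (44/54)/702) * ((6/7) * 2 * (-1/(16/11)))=-2080438597/120029364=-17.33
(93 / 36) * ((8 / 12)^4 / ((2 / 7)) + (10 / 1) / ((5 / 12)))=15500 / 243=63.79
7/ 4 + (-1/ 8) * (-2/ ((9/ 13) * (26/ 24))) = 25/ 12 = 2.08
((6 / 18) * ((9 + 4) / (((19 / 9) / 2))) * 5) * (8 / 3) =1040 / 19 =54.74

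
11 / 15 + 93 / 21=542 / 105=5.16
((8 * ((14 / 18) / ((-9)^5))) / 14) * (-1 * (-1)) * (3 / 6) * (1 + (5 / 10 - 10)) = 17 / 531441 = 0.00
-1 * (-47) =47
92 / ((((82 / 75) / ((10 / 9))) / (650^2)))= 4858750000 / 123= 39502032.52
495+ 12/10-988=-2459/5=-491.80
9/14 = 0.64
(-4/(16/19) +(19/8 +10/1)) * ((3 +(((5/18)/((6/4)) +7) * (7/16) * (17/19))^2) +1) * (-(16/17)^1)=-12237338893/143163936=-85.48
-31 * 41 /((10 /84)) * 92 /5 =-4911144 /25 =-196445.76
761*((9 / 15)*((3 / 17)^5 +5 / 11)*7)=113496390798 / 78092135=1453.37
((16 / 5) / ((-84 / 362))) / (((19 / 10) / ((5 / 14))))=-7240 / 2793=-2.59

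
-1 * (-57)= 57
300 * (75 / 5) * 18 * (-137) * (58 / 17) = -643626000 / 17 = -37860352.94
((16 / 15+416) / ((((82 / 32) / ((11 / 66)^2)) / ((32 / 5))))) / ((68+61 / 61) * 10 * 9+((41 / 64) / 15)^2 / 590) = 1935167979520 / 415327979726763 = 0.00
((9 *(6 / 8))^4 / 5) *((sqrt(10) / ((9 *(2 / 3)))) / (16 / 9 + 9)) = 1594323 *sqrt(10) / 248320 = 20.30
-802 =-802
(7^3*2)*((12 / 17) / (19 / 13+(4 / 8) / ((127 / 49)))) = 9060688 / 30957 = 292.69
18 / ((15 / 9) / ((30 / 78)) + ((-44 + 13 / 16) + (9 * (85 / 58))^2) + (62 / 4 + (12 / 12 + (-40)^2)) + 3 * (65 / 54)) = 2179872 / 212564641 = 0.01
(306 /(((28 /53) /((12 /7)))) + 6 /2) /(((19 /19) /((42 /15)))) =97602 /35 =2788.63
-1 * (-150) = 150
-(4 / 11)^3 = -0.05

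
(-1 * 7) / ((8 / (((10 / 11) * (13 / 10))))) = -91 / 88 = -1.03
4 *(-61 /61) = -4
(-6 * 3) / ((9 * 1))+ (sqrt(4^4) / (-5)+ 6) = 4 / 5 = 0.80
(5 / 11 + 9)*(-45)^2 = 210600 / 11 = 19145.45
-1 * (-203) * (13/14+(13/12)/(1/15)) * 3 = 41847/4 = 10461.75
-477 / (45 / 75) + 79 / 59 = -46826 / 59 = -793.66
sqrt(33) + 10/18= 5/9 + sqrt(33)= 6.30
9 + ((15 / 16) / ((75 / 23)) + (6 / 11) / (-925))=1511909 / 162800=9.29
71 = 71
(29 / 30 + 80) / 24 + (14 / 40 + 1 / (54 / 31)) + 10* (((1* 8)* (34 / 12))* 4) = 1967683 / 2160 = 910.96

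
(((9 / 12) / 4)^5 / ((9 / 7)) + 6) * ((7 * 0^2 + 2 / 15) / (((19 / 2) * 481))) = 0.00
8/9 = 0.89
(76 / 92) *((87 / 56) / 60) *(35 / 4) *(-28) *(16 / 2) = -3857 / 92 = -41.92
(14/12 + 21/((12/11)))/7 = 35/12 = 2.92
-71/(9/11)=-781/9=-86.78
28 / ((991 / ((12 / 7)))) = 48 / 991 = 0.05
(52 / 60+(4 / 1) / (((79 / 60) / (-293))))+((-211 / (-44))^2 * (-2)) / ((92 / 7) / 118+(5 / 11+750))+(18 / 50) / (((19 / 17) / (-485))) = -2354542507043029 / 2251982181240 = -1045.54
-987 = -987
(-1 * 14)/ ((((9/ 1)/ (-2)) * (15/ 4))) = 112/ 135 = 0.83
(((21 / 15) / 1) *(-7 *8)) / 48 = -49 / 30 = -1.63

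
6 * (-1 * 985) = -5910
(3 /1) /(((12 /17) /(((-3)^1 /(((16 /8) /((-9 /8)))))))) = 459 /64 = 7.17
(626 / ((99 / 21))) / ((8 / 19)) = 41629 / 132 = 315.37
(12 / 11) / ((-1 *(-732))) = 1 / 671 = 0.00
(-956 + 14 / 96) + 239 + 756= 1879 / 48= 39.15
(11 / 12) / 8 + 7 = 683 / 96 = 7.11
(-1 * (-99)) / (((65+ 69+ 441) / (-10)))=-198 / 115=-1.72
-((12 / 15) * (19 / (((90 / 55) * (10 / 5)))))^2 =-43681 / 2025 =-21.57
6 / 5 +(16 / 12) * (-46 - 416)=-3074 / 5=-614.80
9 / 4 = 2.25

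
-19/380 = -1/20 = -0.05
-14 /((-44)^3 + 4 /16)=56 /340735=0.00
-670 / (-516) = 335 / 258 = 1.30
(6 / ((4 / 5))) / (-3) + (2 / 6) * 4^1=-7 / 6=-1.17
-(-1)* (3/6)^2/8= 1/32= 0.03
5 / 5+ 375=376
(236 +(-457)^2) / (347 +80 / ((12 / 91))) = 627255 / 2861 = 219.24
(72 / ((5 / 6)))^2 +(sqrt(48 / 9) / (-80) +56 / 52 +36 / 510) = 41250244 / 5525 - sqrt(3) / 60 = 7466.08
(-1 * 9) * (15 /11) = -135 /11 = -12.27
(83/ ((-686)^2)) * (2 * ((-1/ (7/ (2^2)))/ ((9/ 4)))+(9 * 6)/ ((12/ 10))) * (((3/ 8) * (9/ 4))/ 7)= 697947/ 737894528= 0.00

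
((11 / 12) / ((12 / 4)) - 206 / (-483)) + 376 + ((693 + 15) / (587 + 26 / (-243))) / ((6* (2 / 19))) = 312984262273 / 826596540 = 378.64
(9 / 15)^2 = 9 / 25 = 0.36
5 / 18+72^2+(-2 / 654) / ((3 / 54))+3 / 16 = 81374503 / 15696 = 5184.41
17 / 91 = 0.19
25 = 25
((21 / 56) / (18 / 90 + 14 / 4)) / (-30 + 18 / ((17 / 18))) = -85 / 9176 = -0.01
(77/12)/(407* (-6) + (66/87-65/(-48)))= -1276/485189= -0.00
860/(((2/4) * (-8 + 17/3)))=-5160/7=-737.14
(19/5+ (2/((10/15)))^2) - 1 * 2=54/5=10.80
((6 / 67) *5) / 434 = 15 / 14539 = 0.00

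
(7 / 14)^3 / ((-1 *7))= -1 / 56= -0.02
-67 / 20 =-3.35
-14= -14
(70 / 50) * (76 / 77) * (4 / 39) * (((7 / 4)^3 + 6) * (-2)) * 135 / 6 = -41439 / 572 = -72.45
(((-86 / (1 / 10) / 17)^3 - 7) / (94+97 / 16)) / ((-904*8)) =636090391 / 3555302276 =0.18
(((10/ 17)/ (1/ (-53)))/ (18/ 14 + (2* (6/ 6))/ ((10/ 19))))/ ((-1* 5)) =1.23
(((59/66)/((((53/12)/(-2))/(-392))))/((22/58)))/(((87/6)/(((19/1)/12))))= 878864/19239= 45.68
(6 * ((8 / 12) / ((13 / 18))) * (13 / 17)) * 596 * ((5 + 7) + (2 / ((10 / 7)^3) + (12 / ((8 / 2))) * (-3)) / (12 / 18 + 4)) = 383681556 / 14875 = 25793.72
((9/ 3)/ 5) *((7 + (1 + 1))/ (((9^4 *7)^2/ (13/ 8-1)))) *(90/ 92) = 5/ 3194314704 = 0.00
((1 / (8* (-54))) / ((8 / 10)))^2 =25 / 2985984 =0.00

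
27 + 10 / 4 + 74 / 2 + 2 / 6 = 401 / 6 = 66.83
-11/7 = -1.57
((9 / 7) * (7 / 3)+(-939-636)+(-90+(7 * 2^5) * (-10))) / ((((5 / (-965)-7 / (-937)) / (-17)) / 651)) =1301555897999 / 69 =18863128956.51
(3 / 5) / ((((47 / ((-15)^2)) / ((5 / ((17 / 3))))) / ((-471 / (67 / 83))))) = -79163325 / 53533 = -1478.78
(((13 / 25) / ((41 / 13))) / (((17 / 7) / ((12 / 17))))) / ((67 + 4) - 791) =-1183 / 17773500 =-0.00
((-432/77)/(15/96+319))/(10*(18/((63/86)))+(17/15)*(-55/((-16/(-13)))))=-663552/7363297249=-0.00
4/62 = 2/31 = 0.06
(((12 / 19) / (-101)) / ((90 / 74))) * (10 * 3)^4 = -7992000 / 1919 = -4164.67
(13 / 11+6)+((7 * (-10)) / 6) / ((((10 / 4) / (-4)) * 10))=1493 / 165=9.05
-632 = -632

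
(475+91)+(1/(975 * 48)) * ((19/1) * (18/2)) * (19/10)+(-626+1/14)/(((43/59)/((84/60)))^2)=-167648706351/96148000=-1743.65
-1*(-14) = 14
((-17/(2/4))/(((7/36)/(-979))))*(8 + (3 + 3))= 2396592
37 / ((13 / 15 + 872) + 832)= 555 / 25573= 0.02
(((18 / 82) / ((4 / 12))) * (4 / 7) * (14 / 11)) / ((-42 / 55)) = -180 / 287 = -0.63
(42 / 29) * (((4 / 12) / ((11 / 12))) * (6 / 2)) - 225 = -71271 / 319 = -223.42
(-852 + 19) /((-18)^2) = -2.57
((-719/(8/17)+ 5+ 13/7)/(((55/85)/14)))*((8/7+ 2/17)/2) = -6388275/308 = -20741.15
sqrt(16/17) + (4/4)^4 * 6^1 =6.97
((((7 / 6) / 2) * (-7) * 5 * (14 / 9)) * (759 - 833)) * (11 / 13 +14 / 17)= 2601655 / 663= 3924.06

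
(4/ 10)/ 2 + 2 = 2.20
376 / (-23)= -376 / 23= -16.35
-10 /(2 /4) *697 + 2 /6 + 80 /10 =-41795 /3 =-13931.67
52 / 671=0.08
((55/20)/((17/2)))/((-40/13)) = -143/1360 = -0.11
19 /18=1.06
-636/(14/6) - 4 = -1936/7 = -276.57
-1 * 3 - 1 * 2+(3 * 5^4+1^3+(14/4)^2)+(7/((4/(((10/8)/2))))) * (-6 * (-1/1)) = 30237/16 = 1889.81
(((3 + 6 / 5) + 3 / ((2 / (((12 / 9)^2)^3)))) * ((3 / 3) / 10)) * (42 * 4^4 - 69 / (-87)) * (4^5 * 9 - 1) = 8817691649819 / 70470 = 125126885.91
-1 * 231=-231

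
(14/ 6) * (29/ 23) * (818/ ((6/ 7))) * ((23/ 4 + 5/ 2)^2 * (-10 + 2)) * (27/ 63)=-30138801/ 46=-655191.33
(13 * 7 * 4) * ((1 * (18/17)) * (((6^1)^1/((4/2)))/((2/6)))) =58968/17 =3468.71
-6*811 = -4866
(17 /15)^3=4913 /3375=1.46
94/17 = 5.53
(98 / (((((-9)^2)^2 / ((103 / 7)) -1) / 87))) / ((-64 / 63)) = -18.86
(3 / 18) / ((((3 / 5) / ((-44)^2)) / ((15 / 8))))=3025 / 3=1008.33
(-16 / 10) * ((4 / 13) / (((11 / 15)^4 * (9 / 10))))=-360000 / 190333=-1.89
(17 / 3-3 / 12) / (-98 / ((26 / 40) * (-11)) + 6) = 9295 / 33816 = 0.27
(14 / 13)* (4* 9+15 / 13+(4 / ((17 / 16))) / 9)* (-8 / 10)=-4184936 / 129285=-32.37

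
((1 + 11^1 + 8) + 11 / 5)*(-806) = -89466 / 5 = -17893.20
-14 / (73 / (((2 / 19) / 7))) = -4 / 1387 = -0.00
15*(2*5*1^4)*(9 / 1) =1350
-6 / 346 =-3 / 173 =-0.02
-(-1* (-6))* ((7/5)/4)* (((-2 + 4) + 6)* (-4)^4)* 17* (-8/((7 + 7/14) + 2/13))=76038144/995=76420.25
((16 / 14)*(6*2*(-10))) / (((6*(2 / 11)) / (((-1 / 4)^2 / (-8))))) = 55 / 56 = 0.98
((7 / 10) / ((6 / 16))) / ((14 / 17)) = 34 / 15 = 2.27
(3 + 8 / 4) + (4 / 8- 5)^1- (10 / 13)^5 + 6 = 4626809 / 742586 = 6.23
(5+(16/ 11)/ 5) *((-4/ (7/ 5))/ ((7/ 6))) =-12.96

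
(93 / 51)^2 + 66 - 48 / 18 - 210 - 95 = -206642 / 867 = -238.34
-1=-1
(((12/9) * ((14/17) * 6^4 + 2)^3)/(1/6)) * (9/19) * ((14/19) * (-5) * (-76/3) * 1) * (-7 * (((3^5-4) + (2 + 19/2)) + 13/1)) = -797601321368111.13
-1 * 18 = -18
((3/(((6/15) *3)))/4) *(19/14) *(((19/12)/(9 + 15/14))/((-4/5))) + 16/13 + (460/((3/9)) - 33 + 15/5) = 950976179/703872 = 1351.06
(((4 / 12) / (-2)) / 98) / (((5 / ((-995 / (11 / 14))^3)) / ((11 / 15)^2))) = 110328386 / 297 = 371476.05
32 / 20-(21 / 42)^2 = 27 / 20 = 1.35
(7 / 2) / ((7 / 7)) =7 / 2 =3.50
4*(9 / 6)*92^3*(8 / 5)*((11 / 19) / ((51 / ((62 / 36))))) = 2124260864 / 14535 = 146147.98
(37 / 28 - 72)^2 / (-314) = -3916441 / 246176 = -15.91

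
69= 69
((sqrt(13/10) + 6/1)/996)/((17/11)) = 11 * sqrt(130)/169320 + 11/2822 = 0.00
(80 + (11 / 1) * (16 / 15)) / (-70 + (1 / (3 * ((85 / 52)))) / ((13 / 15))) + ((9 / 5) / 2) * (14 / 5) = 53597 / 44475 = 1.21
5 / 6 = 0.83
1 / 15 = 0.07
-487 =-487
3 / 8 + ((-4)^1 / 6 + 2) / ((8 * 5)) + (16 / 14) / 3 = 221 / 280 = 0.79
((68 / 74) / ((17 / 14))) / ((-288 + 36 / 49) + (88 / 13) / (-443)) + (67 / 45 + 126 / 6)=758788620391 / 33744553335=22.49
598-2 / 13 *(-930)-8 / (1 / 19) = 7658 / 13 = 589.08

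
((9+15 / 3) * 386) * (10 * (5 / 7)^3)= 965000 / 49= 19693.88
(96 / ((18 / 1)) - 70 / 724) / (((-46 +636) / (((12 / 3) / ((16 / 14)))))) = 39809 / 1281480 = 0.03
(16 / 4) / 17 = 4 / 17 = 0.24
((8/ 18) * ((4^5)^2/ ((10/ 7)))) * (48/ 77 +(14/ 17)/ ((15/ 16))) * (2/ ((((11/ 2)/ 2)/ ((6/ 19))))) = 52076478464/ 462825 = 112518.72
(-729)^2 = 531441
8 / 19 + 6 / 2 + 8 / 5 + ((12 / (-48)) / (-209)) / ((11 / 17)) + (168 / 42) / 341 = 7176263 / 1425380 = 5.03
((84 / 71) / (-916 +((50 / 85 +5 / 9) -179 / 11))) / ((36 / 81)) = -45441 / 15894770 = -0.00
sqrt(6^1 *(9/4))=3 *sqrt(6)/2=3.67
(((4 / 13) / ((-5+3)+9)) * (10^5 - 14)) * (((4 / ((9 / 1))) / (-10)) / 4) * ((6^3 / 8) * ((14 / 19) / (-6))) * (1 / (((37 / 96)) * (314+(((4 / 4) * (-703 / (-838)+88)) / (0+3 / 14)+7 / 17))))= 205113680064 / 355915110655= 0.58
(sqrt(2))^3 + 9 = 2 * sqrt(2) + 9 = 11.83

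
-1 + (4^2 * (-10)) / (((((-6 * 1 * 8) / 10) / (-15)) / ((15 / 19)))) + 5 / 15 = -22538 / 57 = -395.40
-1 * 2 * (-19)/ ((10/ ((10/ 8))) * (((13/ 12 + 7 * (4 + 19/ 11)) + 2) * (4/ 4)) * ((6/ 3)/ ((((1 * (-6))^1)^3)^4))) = 682421262336/ 5699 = 119744036.21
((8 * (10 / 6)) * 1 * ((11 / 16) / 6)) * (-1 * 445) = -679.86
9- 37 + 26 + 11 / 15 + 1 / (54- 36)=-1.21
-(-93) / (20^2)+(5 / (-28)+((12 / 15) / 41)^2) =255623 / 4706800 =0.05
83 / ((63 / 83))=109.35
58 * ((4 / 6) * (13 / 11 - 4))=-108.97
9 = 9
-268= -268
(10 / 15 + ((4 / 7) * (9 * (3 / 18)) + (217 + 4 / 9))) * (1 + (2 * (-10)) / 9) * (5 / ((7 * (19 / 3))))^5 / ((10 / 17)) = -4836871875 / 582621142502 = -0.01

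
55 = 55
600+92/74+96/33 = 245890/407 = 604.15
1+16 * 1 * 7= 113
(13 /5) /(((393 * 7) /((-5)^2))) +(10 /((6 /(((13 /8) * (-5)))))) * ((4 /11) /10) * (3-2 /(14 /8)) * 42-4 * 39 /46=-58153511 /1392006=-41.78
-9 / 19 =-0.47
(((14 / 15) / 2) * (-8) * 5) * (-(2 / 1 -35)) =-616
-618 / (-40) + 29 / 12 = 268 / 15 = 17.87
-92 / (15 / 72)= -2208 / 5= -441.60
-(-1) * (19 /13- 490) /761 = -0.64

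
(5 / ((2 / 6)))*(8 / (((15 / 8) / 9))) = 576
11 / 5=2.20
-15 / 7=-2.14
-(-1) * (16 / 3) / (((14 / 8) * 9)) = 64 / 189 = 0.34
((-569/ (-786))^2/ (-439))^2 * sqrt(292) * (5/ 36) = 524105925605 * sqrt(73)/ 1324011416048156448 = 0.00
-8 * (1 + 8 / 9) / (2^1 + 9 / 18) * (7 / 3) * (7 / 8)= -1666 / 135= -12.34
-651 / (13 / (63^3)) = -162780597 / 13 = -12521584.38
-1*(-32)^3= 32768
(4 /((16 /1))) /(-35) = -1 /140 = -0.01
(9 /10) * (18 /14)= 81 /70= 1.16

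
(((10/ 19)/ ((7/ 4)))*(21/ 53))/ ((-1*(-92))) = 30/ 23161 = 0.00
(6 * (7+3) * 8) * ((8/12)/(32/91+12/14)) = 2912/11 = 264.73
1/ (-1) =-1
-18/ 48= -3/ 8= -0.38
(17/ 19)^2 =289/ 361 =0.80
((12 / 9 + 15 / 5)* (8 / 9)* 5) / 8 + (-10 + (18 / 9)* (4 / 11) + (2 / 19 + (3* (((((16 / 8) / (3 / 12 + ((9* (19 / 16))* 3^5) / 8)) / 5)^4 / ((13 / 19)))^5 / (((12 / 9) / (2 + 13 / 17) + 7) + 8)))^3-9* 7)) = -2487888864671356448847136814016562081642739014530364378245843573830316661933206465598423013840214918323832994719755740821164375004420880826941361411407630029911794968056265047253881151392195597270054366748493322597430678651962303190821757188521824024201661749787498361445504292024446520566939680192785102863707597083778273890259663132553067043976431656 / 35663515514409698927094704618995924936264089100622996185606964677597894921680563957800468091684955352138388819689225225714406914031405670195373885942480887523096965382825369514926411879929630630441391831712352273187149666377135662746336286710803742791025742280713407531699395586497825290515452388732123845658562866223206810900592245161533355712890625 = -69.76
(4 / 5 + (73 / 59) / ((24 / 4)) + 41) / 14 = 74351 / 24780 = 3.00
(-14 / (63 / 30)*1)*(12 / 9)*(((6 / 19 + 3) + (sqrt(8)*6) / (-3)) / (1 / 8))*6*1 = -26880 / 19 + 5120*sqrt(2) / 3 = 998.85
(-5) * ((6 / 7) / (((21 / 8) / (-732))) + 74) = 40430 / 49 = 825.10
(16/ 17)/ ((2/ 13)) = 104/ 17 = 6.12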